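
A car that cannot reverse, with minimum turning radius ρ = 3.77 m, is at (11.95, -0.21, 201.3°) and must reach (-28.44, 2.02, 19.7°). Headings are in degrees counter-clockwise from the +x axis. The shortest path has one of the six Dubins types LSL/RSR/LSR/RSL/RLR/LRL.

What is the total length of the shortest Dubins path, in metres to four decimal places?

50.0067 m

Let ψ = atan2(Δy, Δx) = atan2(2.23, -40.39) = 176.8398° be the start→goal bearing.
Normalize: d = |goal − start| / ρ = 40.451514/3.77 = 10.729845, α = (θ_start − ψ) mod 360° = 24.4602° = 0.426911 rad, β = (θ_goal − ψ) mod 360° = 202.8602° = 3.540578 rad.
Common terms: sin α = 0.414061, cos α = 0.910249, sin β = -0.388484, cos β = -0.921456, cos(α−β) = -0.999610, d² = 115.129565. Work in radians in the unit-radius frame; every candidate has L = ρ·(t + p + q).
LSL: p² = 2 + d² − 2cos(α−β) + 2d(sin α − sin β) = 136.351144; p = √p² = 11.676949; φ = atan2(cos β − cos α, d + sin α − sin β) = -0.157516 rad; t = (φ − α) mod 2π = 5.698759 rad, q = (β − φ) mod 2π = 3.698094 rad → L = 3.77·(5.698759 + 11.676949 + 3.698094) = 3.77·21.073802 = 79.448233 m
RSR: p² = 2 + d² − 2cos(α−β) + 2d(sin β − sin α) = 101.906427; p = √p² = 10.094871; φ = atan2(cos α − cos β, d − sin α + sin β) = 0.182460 rad; t = (α − φ) mod 2π = 0.244451 rad, q = (φ − β) mod 2π = 2.925067 rad → L = 3.77·(0.244451 + 10.094871 + 2.925067) = 3.77·13.264389 = 50.006748 m
LSR: p² = d² − 2 + 2cos(α−β) + 2d(sin α + sin β) = 111.679221; p = √p² = 10.567839; φ = atan2(−cos α − cos β, d + sin α + sin β) − atan2(−2, p) = 0.188083 rad; t = (φ − α) mod 2π = 6.044358 rad, q = (φ − β) mod 2π = 2.930690 rad → L = 3.77·(6.044358 + 10.567839 + 2.930690) = 3.77·19.542887 = 73.676684 m
RSL: p² = d² − 2 + 2cos(α−β) − 2d(sin α + sin β) = 110.581469; p = √p² = 10.515772; φ = atan2(cos α + cos β, d − sin α − sin β) − atan2(2, p) = -0.188993 rad; t = (α − φ) mod 2π = 0.615904 rad, q = (β − φ) mod 2π = 3.729571 rad → L = 3.77·(0.615904 + 10.515772 + 3.729571) = 3.77·14.861247 = 56.026901 m
RLR: c = (6 − d² + 2cos(α−β) + 2d(sin α − sin β))/8 = -11.738303, |c| > 1 → infeasible
LRL: c = (6 − d² + 2cos(α−β) − 2d(sin α − sin β))/8 = -16.043893, |c| > 1 → infeasible
Shortest: RSR with L = 50.006748 m ≈ 50.0067 m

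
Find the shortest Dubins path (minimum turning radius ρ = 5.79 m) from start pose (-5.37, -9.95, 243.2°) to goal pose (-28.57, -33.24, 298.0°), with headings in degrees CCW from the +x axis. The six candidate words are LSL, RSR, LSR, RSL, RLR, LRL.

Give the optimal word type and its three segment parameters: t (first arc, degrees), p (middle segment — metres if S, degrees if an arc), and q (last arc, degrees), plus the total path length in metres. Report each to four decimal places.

RSL: t = 28.2013°, p = 23.8797 m, q = 83.0013°, L = 35.1173 m

Let ψ = atan2(Δy, Δx) = atan2(-23.29, -23.20) = -134.8891° be the start→goal bearing.
Normalize: d = |goal − start| / ρ = 32.873456/5.79 = 5.677626, α = (θ_start − ψ) mod 360° = 18.0891° = 0.315714 rad, β = (θ_goal − ψ) mod 360° = 72.8891° = 1.272154 rad.
Common terms: sin α = 0.310495, cos α = 0.950575, sin β = 0.955737, cos β = 0.294222, cos(α−β) = 0.576432, d² = 32.235440. Work in radians in the unit-radius frame; every candidate has L = ρ·(t + p + q).
LSL: p² = 2 + d² − 2cos(α−β) + 2d(sin α − sin β) = 25.755693; p = √p² = 5.075007; φ = atan2(cos β − cos α, d + sin α − sin β) = -0.129694 rad; t = (φ − α) mod 2π = 5.837778 rad, q = (β − φ) mod 2π = 1.401848 rad → L = 5.79·(5.837778 + 5.075007 + 1.401848) = 5.79·12.314632 = 71.301722 m
RSR: p² = 2 + d² − 2cos(α−β) + 2d(sin β − sin α) = 40.409457; p = √p² = 6.356843; φ = atan2(cos α − cos β, d − sin α + sin β) = 0.103436 rad; t = (α − φ) mod 2π = 0.212278 rad, q = (φ − β) mod 2π = 5.114467 rad → L = 5.79·(0.212278 + 6.356843 + 5.114467) = 5.79·11.683588 = 67.647976 m
LSR: p² = d² − 2 + 2cos(α−β) + 2d(sin α + sin β) = 45.766691; p = √p² = 6.765108; φ = atan2(−cos α − cos β, d + sin α + sin β) − atan2(−2, p) = 0.110065 rad; t = (φ − α) mod 2π = 6.077536 rad, q = (φ − β) mod 2π = 5.121096 rad → L = 5.79·(6.077536 + 6.765108 + 5.121096) = 5.79·17.963741 = 104.010060 m
RSL: p² = d² − 2 + 2cos(α−β) − 2d(sin α + sin β) = 17.009917; p = √p² = 4.124308; φ = atan2(cos α + cos β, d − sin α − sin β) − atan2(2, p) = -0.176492 rad; t = (α − φ) mod 2π = 0.492206 rad, q = (β − φ) mod 2π = 1.448646 rad → L = 5.79·(0.492206 + 4.124308 + 1.448646) = 5.79·6.065160 = 35.117279 m
RLR: c = (6 − d² + 2cos(α−β) + 2d(sin α − sin β))/8 = -4.051182, |c| > 1 → infeasible
LRL: c = (6 − d² + 2cos(α−β) − 2d(sin α − sin β))/8 = -2.219462, |c| > 1 → infeasible
Shortest: RSL with L = 35.117279 m ≈ 35.1173 m
Convert RSL to answer units (arcs ×180/π): t = 0.492206·180/π = 28.2013°, p = ρ·p = 5.79·4.124308 = 23.8797 m, q = 1.448646·180/π = 83.0013°, L = 35.1173 m.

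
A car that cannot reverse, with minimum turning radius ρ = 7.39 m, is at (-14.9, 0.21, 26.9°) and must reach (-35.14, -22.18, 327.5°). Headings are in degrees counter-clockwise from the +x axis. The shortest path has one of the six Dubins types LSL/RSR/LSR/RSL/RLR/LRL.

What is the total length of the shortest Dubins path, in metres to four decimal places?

64.9350 m

Let ψ = atan2(Δy, Δx) = atan2(-22.39, -20.24) = -132.1128° be the start→goal bearing.
Normalize: d = |goal − start| / ρ = 30.182275/7.39 = 4.084205, α = (θ_start − ψ) mod 360° = 159.0128° = 2.775297 rad, β = (θ_goal − ψ) mod 360° = 99.6128° = 1.738571 rad.
Common terms: sin α = 0.358159, cos α = -0.933660, sin β = 0.985959, cos β = -0.166989, cos(α−β) = 0.509041, d² = 16.680730. Work in radians in the unit-radius frame; every candidate has L = ρ·(t + p + q).
LSL: p² = 2 + d² − 2cos(α−β) + 2d(sin α − sin β) = 12.534525; p = √p² = 3.540413; φ = atan2(cos β − cos α, d + sin α − sin β) = 0.218278 rad; t = (φ − α) mod 2π = 3.726166 rad, q = (β − φ) mod 2π = 1.520293 rad → L = 7.39·(3.726166 + 3.540413 + 1.520293) = 7.39·8.786873 = 64.934991 m
RSR: p² = 2 + d² − 2cos(α−β) + 2d(sin β − sin α) = 22.790769; p = √p² = 4.773968; φ = atan2(cos α − cos β, d − sin α + sin β) = -0.161293 rad; t = (α − φ) mod 2π = 2.936589 rad, q = (φ − β) mod 2π = 4.383321 rad → L = 7.39·(2.936589 + 4.773968 + 4.383321) = 7.39·12.093879 = 89.373764 m
LSR: p² = d² − 2 + 2cos(α−β) + 2d(sin α + sin β) = 26.678122; p = √p² = 5.165087; φ = atan2(−cos α − cos β, d + sin α + sin β) − atan2(−2, p) = 0.569485 rad; t = (φ − α) mod 2π = 4.077374 rad, q = (φ − β) mod 2π = 5.114099 rad → L = 7.39·(4.077374 + 5.165087 + 5.114099) = 7.39·14.356560 = 106.094975 m
RSL: p² = d² − 2 + 2cos(α−β) − 2d(sin α + sin β) = 4.719504; p = √p² = 2.172442; φ = atan2(cos α + cos β, d − sin α − sin β) − atan2(2, p) = -1.126050 rad; t = (α − φ) mod 2π = 3.901347 rad, q = (β − φ) mod 2π = 2.864621 rad → L = 7.39·(3.901347 + 2.172442 + 2.864621) = 7.39·8.938410 = 66.054853 m
RLR: c = (6 − d² + 2cos(α−β) + 2d(sin α − sin β))/8 = -1.848846, |c| > 1 → infeasible
LRL: c = (6 − d² + 2cos(α−β) − 2d(sin α − sin β))/8 = -0.566816; p = 2π − arccos c = 4.109753 rad; φ = atan2(cos β − cos α, d + sin α − sin β) = 0.218278 rad; t = (φ − α + p/2) mod 2π = 5.781043 rad, q = (β − α − t + p) mod 2π = 3.575170 rad → L = 7.39·(5.781043 + 4.109753 + 3.575170) = 7.39·13.465967 = 99.513494 m
Shortest: LSL with L = 64.934991 m ≈ 64.9350 m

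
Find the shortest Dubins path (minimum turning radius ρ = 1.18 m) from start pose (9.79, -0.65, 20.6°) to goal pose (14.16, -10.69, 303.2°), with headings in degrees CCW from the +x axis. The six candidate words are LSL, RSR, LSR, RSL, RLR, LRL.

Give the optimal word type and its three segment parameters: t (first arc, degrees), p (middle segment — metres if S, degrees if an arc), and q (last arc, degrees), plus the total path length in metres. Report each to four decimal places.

Let ψ = atan2(Δy, Δx) = atan2(-10.04, 4.37) = -66.4785° be the start→goal bearing.
Normalize: d = |goal − start| / ρ = 10.949817/1.18 = 9.279506, α = (θ_start − ψ) mod 360° = 87.0785° = 1.519806 rad, β = (θ_goal − ψ) mod 360° = 9.6785° = 0.168921 rad.
Common terms: sin α = 0.998700, cos α = 0.050968, sin β = 0.168119, cos β = 0.985767, cos(α−β) = 0.218143, d² = 86.109236. Work in radians in the unit-radius frame; every candidate has L = ρ·(t + p + q).
LSL: p² = 2 + d² − 2cos(α−β) + 2d(sin α − sin β) = 103.087714; p = √p² = 10.153212; φ = atan2(cos β − cos α, d + sin α − sin β) = 0.092200 rad; t = (φ − α) mod 2π = 4.855579 rad, q = (β − φ) mod 2π = 0.076722 rad → L = 1.18·(4.855579 + 10.153212 + 0.076722) = 1.18·15.085512 = 17.800905 m
RSR: p² = 2 + d² − 2cos(α−β) + 2d(sin β − sin α) = 72.258185; p = √p² = 8.500481; φ = atan2(cos α − cos β, d − sin α + sin β) = -0.110193 rad; t = (α − φ) mod 2π = 1.629999 rad, q = (φ − β) mod 2π = 6.004071 rad → L = 1.18·(1.629999 + 8.500481 + 6.004071) = 1.18·16.134552 = 19.038771 m
LSR: p² = d² − 2 + 2cos(α−β) + 2d(sin α + sin β) = 106.200540; p = √p² = 10.305365; φ = atan2(−cos α − cos β, d + sin α + sin β) − atan2(−2, p) = 0.092771 rad; t = (φ − α) mod 2π = 4.856150 rad, q = (φ − β) mod 2π = 6.207035 rad → L = 1.18·(4.856150 + 10.305365 + 6.207035) = 1.18·21.368549 = 25.214888 m
RSL: p² = d² − 2 + 2cos(α−β) − 2d(sin α + sin β) = 62.890505; p = √p² = 7.930353; φ = atan2(cos α + cos β, d − sin α − sin β) − atan2(2, p) = -0.119941 rad; t = (α − φ) mod 2π = 1.639747 rad, q = (β − φ) mod 2π = 0.288863 rad → L = 1.18·(1.639747 + 7.930353 + 0.288863) = 1.18·9.858963 = 11.633577 m
RLR: c = (6 − d² + 2cos(α−β) + 2d(sin α − sin β))/8 = -8.032273, |c| > 1 → infeasible
LRL: c = (6 − d² + 2cos(α−β) − 2d(sin α − sin β))/8 = -11.885964, |c| > 1 → infeasible
Shortest: RSL with L = 11.633577 m ≈ 11.6336 m
Convert RSL to answer units (arcs ×180/π): t = 1.639747·180/π = 93.9506°, p = ρ·p = 1.18·7.930353 = 9.3578 m, q = 0.288863·180/π = 16.5506°, L = 11.6336 m.

RSL: t = 93.9506°, p = 9.3578 m, q = 16.5506°, L = 11.6336 m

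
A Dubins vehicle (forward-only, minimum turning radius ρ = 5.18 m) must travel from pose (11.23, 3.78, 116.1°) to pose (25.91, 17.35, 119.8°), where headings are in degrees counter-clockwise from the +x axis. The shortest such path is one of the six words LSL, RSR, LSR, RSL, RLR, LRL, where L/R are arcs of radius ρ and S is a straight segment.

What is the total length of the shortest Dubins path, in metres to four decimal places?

Let ψ = atan2(Δy, Δx) = atan2(13.57, 14.68) = 42.7499° be the start→goal bearing.
Normalize: d = |goal − start| / ρ = 19.991181/5.18 = 3.859301, α = (θ_start − ψ) mod 360° = 73.3501° = 1.280201 rad, β = (θ_goal − ψ) mod 360° = 77.0501° = 1.344778 rad.
Common terms: sin α = 0.958073, cos α = 0.286523, sin β = 0.974566, cos β = 0.224099, cos(α−β) = 0.997916, d² = 14.894206. Work in radians in the unit-radius frame; every candidate has L = ρ·(t + p + q).
LSL: p² = 2 + d² − 2cos(α−β) + 2d(sin α − sin β) = 14.771072; p = √p² = 3.843315; φ = atan2(cos β − cos α, d + sin α − sin β) = -0.016243 rad; t = (φ − α) mod 2π = 4.986741 rad, q = (β − φ) mod 2π = 1.361021 rad → L = 5.18·(4.986741 + 3.843315 + 1.361021) = 5.18·10.191078 = 52.789783 m
RSR: p² = 2 + d² − 2cos(α−β) + 2d(sin β − sin α) = 15.025678; p = √p² = 3.876297; φ = atan2(cos α − cos β, d − sin α + sin β) = 0.016105 rad; t = (α − φ) mod 2π = 1.264096 rad, q = (φ − β) mod 2π = 4.954512 rad → L = 5.18·(1.264096 + 3.876297 + 4.954512) = 5.18·10.094905 = 52.291608 m
LSR: p² = d² − 2 + 2cos(α−β) + 2d(sin α + sin β) = 29.807317; p = √p² = 5.459608; φ = atan2(−cos α − cos β, d + sin α + sin β) − atan2(−2, p) = 0.263212 rad; t = (φ − α) mod 2π = 5.266196 rad, q = (φ − β) mod 2π = 5.201619 rad → L = 5.18·(5.266196 + 5.459608 + 5.201619) = 5.18·15.927423 = 82.504050 m
RSL: p² = d² − 2 + 2cos(α−β) − 2d(sin α + sin β) = -0.027242 < 0 → infeasible
RLR: c = (6 − d² + 2cos(α−β) + 2d(sin α − sin β))/8 = -0.878210; p = 2π − arccos c = 3.640283 rad; φ = atan2(cos α − cos β, d − sin α + sin β) = 0.016105 rad; t = (α − φ + p/2) mod 2π = 3.084238 rad, q = (α − β − t + p) mod 2π = 0.491468 rad → L = 5.18·(3.084238 + 3.640283 + 0.491468) = 5.18·7.215989 = 37.378821 m
LRL: c = (6 − d² + 2cos(α−β) − 2d(sin α − sin β))/8 = -0.846384; p = 2π − arccos c = 3.703230 rad; φ = atan2(cos β − cos α, d + sin α − sin β) = -0.016243 rad; t = (φ − α + p/2) mod 2π = 0.555171 rad, q = (β − α − t + p) mod 2π = 3.212636 rad → L = 5.18·(0.555171 + 3.703230 + 3.212636) = 5.18·7.471038 = 38.699977 m
Shortest: RLR with L = 37.378821 m ≈ 37.3788 m

37.3788 m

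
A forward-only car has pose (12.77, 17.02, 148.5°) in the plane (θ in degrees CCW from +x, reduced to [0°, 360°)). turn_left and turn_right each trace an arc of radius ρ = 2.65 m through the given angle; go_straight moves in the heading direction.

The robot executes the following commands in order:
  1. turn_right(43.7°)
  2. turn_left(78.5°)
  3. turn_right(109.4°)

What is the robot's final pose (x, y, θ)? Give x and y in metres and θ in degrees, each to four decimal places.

set_pose: (x, y, θ) = (12.7700, 17.0200, 148.5000°), ρ = 2.65
turn_right(43.7°): centre at ρ to the right, rotate −43.7° → (11.5925, 18.6026, 104.8000°)
turn_left(78.5°): centre at ρ to the left, rotate +78.5° → (8.8779, 20.5712, 183.3000°)
turn_right(109.4°): centre at ρ to the right, rotate −109.4° → (6.1793, 23.9517, 73.9000°)

(6.1793, 23.9517, 73.9000°)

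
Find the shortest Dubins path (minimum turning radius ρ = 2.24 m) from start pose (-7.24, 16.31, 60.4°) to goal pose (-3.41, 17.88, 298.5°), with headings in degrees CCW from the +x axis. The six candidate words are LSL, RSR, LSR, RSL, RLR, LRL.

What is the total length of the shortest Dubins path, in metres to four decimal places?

Let ψ = atan2(Δy, Δx) = atan2(1.57, 3.83) = 22.2898° be the start→goal bearing.
Normalize: d = |goal − start| / ρ = 4.139299/2.24 = 1.847902, α = (θ_start − ψ) mod 360° = 38.1102° = 0.665149 rad, β = (θ_goal − ψ) mod 360° = 276.2102° = 4.820778 rad.
Common terms: sin α = 0.617176, cos α = 0.786825, sin β = -0.994132, cos β = 0.108177, cos(α−β) = -0.528438, d² = 3.414740. Work in radians in the unit-radius frame; every candidate has L = ρ·(t + p + q).
LSL: p² = 2 + d² − 2cos(α−β) + 2d(sin α − sin β) = 12.426693; p = √p² = 3.525152; φ = atan2(cos β − cos α, d + sin α − sin β) = -0.193726 rad; t = (φ − α) mod 2π = 5.424311 rad, q = (β − φ) mod 2π = 5.014503 rad → L = 2.24·(5.424311 + 3.525152 + 5.014503) = 2.24·13.963966 = 31.279283 m
RSR: p² = 2 + d² − 2cos(α−β) + 2d(sin β − sin α) = 0.516540; p = √p² = 0.718707; φ = atan2(cos α − cos β, d − sin α + sin β) = 1.235347 rad; t = (α − φ) mod 2π = 5.712987 rad, q = (φ − β) mod 2π = 2.697755 rad → L = 2.24·(5.712987 + 0.718707 + 2.697755) = 2.24·9.129449 = 20.449966 m
LSR: p² = d² − 2 + 2cos(α−β) + 2d(sin α + sin β) = -1.035290 < 0 → infeasible
RSL: p² = d² − 2 + 2cos(α−β) − 2d(sin α + sin β) = 1.751017; p = √p² = 1.323260; φ = atan2(cos α + cos β, d − sin α − sin β) − atan2(2, p) = -0.603824 rad; t = (α − φ) mod 2π = 1.268973 rad, q = (β − φ) mod 2π = 5.424601 rad → L = 2.24·(1.268973 + 1.323260 + 5.424601) = 2.24·8.016834 = 17.957708 m
RLR: c = (6 − d² + 2cos(α−β) + 2d(sin α − sin β))/8 = 0.935432; p = 2π − arccos c = 5.921869 rad; φ = atan2(cos α − cos β, d − sin α + sin β) = 1.235347 rad; t = (α − φ + p/2) mod 2π = 2.390736 rad, q = (α − β − t + p) mod 2π = 5.658689 rad → L = 2.24·(2.390736 + 5.921869 + 5.658689) = 2.24·13.971295 = 31.295701 m
LRL: c = (6 − d² + 2cos(α−β) − 2d(sin α − sin β))/8 = -0.553337; p = 2π − arccos c = 4.126024 rad; φ = atan2(cos β − cos α, d + sin α − sin β) = -0.193726 rad; t = (φ − α + p/2) mod 2π = 1.204138 rad, q = (β − α − t + p) mod 2π = 0.794330 rad → L = 2.24·(1.204138 + 4.126024 + 0.794330) = 2.24·6.124492 = 13.718862 m
Shortest: LRL with L = 13.718862 m ≈ 13.7189 m

13.7189 m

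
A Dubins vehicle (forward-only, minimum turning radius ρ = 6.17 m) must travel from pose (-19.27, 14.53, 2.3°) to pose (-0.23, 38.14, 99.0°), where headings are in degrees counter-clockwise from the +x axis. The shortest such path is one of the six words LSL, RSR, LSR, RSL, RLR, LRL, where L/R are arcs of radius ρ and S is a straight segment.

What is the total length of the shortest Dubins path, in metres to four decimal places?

31.5238 m

Let ψ = atan2(Δy, Δx) = atan2(23.61, 19.04) = 51.1160° be the start→goal bearing.
Normalize: d = |goal − start| / ρ = 30.330739/6.17 = 4.915841, α = (θ_start − ψ) mod 360° = 311.1840° = 5.431186 rad, β = (θ_goal − ψ) mod 360° = 47.8840° = 0.835734 rad.
Common terms: sin α = -0.752599, cos α = 0.658480, sin β = 0.741789, cos β = 0.670634, cos(α−β) = -0.116671, d² = 24.165492. Work in radians in the unit-radius frame; every candidate has L = ρ·(t + p + q).
LSL: p² = 2 + d² − 2cos(α−β) + 2d(sin α − sin β) = 11.706492; p = √p² = 3.421475; φ = atan2(cos β − cos α, d + sin α − sin β) = 0.003552 rad; t = (φ − α) mod 2π = 0.855552 rad, q = (β − φ) mod 2π = 0.832182 rad → L = 6.17·(0.855552 + 3.421475 + 0.832182) = 6.17·5.109208 = 31.523816 m
RSR: p² = 2 + d² − 2cos(α−β) + 2d(sin β − sin α) = 41.091175; p = √p² = 6.410240; φ = atan2(cos α − cos β, d − sin α + sin β) = -0.001896 rad; t = (α − φ) mod 2π = 5.433082 rad, q = (φ − β) mod 2π = 5.445555 rad → L = 6.17·(5.433082 + 6.410240 + 5.445555) = 6.17·17.288877 = 106.672372 m
LSR: p² = d² − 2 + 2cos(α−β) + 2d(sin α + sin β) = 21.825873; p = √p² = 4.671817; φ = atan2(−cos α − cos β, d + sin α + sin β) − atan2(−2, p) = 0.139877 rad; t = (φ − α) mod 2π = 0.991877 rad, q = (φ − β) mod 2π = 5.587329 rad → L = 6.17·(0.991877 + 4.671817 + 5.587329) = 6.17·11.251023 = 69.418811 m
RSL: p² = d² − 2 + 2cos(α−β) − 2d(sin α + sin β) = 22.038428; p = √p² = 4.694510; φ = atan2(cos α + cos β, d − sin α − sin β) − atan2(2, p) = -0.139235 rad; t = (α − φ) mod 2π = 5.570421 rad, q = (β − φ) mod 2π = 0.974969 rad → L = 6.17·(5.570421 + 4.694510 + 0.974969) = 6.17·11.239901 = 69.350187 m
RLR: c = (6 − d² + 2cos(α−β) + 2d(sin α − sin β))/8 = -4.136397, |c| > 1 → infeasible
LRL: c = (6 − d² + 2cos(α−β) − 2d(sin α − sin β))/8 = -0.463311; p = 2π − arccos c = 4.230661 rad; φ = atan2(cos β − cos α, d + sin α − sin β) = 0.003552 rad; t = (φ − α + p/2) mod 2π = 2.970882 rad, q = (β − α − t + p) mod 2π = 2.947512 rad → L = 6.17·(2.970882 + 4.230661 + 2.947512) = 6.17·10.149055 = 62.619668 m
Shortest: LSL with L = 31.523816 m ≈ 31.5238 m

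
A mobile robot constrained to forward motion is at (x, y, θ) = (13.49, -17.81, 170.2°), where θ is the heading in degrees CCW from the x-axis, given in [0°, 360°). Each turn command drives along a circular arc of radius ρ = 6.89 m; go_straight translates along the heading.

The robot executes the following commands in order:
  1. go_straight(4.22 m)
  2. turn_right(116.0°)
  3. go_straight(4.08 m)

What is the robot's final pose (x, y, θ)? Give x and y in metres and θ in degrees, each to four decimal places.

set_pose: (x, y, θ) = (13.4900, -17.8100, 170.2000°), ρ = 6.89
go_straight(4.22): x += 4.22·cos θ, y += 4.22·sin θ → (9.3316, -17.0917, 170.2000°)
turn_right(116.0°): centre at ρ to the right, rotate −116.0° → (4.9161, -6.2719, 54.2000°)
go_straight(4.08): x += 4.08·cos θ, y += 4.08·sin θ → (7.3027, -2.9628, 54.2000°)

(7.3027, -2.9628, 54.2000°)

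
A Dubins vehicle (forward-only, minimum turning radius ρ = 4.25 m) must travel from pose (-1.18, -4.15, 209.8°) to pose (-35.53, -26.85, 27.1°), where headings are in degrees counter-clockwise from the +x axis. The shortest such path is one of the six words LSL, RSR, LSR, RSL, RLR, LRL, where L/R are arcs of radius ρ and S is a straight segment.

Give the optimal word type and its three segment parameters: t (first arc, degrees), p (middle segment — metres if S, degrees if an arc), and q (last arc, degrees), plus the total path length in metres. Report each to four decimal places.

RSL: t = 8.2901°, p = 40.0821 m, q = 185.5901°, L = 54.4635 m

Let ψ = atan2(Δy, Δx) = atan2(-22.70, -34.35) = -146.5415° be the start→goal bearing.
Normalize: d = |goal − start| / ρ = 41.172958/4.25 = 9.687755, α = (θ_start − ψ) mod 360° = 356.3415° = 6.219333 rad, β = (θ_goal − ψ) mod 360° = 173.6415° = 3.030616 rad.
Common terms: sin α = -0.063809, cos α = 0.997962, sin β = 0.110749, cos β = -0.993848, cos(α−β) = -0.998890, d² = 93.852595. Work in radians in the unit-radius frame; every candidate has L = ρ·(t + p + q).
LSL: p² = 2 + d² − 2cos(α−β) + 2d(sin α − sin β) = 94.468218; p = √p² = 9.719476; φ = atan2(cos β − cos α, d + sin α − sin β) = -0.206392 rad; t = (φ − α) mod 2π = 6.140646 rad, q = (β − φ) mod 2π = 3.237008 rad → L = 4.25·(6.140646 + 9.719476 + 3.237008) = 4.25·19.097130 = 81.162804 m
RSR: p² = 2 + d² − 2cos(α−β) + 2d(sin β − sin α) = 101.232532; p = √p² = 10.061438; φ = atan2(cos α − cos β, d − sin α + sin β) = 0.199281 rad; t = (α − φ) mod 2π = 6.020051 rad, q = (φ − β) mod 2π = 3.451850 rad → L = 4.25·(6.020051 + 10.061438 + 3.451850) = 4.25·19.533340 = 83.016694 m
LSR: p² = d² − 2 + 2cos(α−β) + 2d(sin α + sin β) = 90.764294; p = √p² = 9.527030; φ = atan2(−cos α − cos β, d + sin α + sin β) − atan2(−2, p) = 0.206502 rad; t = (φ − α) mod 2π = 0.270354 rad, q = (φ − β) mod 2π = 3.459071 rad → L = 4.25·(0.270354 + 9.527030 + 3.459071) = 4.25·13.256455 = 56.339934 m
RSL: p² = d² − 2 + 2cos(α−β) − 2d(sin α + sin β) = 88.945336; p = √p² = 9.431084; φ = atan2(cos α + cos β, d − sin α − sin β) − atan2(2, p) = -0.208542 rad; t = (α − φ) mod 2π = 0.144689 rad, q = (β − φ) mod 2π = 3.239158 rad → L = 4.25·(0.144689 + 9.431084 + 3.239158) = 4.25·12.814931 = 54.463457 m
RLR: c = (6 − d² + 2cos(α−β) + 2d(sin α − sin β))/8 = -11.654066, |c| > 1 → infeasible
LRL: c = (6 − d² + 2cos(α−β) − 2d(sin α − sin β))/8 = -10.808527, |c| > 1 → infeasible
Shortest: RSL with L = 54.463457 m ≈ 54.4635 m
Convert RSL to answer units (arcs ×180/π): t = 0.144689·180/π = 8.2901°, p = ρ·p = 4.25·9.431084 = 40.0821 m, q = 3.239158·180/π = 185.5901°, L = 54.4635 m.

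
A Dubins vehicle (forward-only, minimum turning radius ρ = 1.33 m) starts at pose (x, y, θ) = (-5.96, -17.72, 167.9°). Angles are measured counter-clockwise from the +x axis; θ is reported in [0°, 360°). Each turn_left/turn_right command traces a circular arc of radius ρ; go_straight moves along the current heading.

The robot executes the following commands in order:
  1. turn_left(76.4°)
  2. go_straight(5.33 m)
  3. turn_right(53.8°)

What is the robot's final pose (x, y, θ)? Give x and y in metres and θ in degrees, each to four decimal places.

(-10.7047, -23.9774, 190.5000°)

set_pose: (x, y, θ) = (-5.9600, -17.7200, 167.9000°), ρ = 1.33
turn_left(76.4°): centre at ρ to the left, rotate +76.4° → (-7.4372, -18.4437, 244.3000°)
go_straight(5.33): x += 5.33·cos θ, y += 5.33·sin θ → (-9.7486, -23.2464, 244.3000°)
turn_right(53.8°): centre at ρ to the right, rotate −53.8° → (-10.7047, -23.9774, 190.5000°)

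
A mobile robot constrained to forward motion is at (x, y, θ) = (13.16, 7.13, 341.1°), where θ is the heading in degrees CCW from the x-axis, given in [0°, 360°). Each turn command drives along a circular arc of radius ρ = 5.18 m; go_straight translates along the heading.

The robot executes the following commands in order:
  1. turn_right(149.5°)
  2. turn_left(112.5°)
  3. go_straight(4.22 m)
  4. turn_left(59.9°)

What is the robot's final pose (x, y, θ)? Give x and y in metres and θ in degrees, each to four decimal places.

set_pose: (x, y, θ) = (13.1600, 7.1300, 341.1000°), ρ = 5.18
turn_right(149.5°): centre at ρ to the right, rotate −149.5° → (12.5237, -2.8449, 191.6000°)
turn_left(112.5°): centre at ρ to the left, rotate +112.5° → (9.2759, -10.8232, 304.1000°)
go_straight(4.22): x += 4.22·cos θ, y += 4.22·sin θ → (11.6418, -14.3176, 304.1000°)
turn_left(59.9°): centre at ρ to the left, rotate +59.9° → (16.2925, -16.5809, 364.0000° ≡ 4.0000°)

(16.2925, -16.5809, 4.0000°)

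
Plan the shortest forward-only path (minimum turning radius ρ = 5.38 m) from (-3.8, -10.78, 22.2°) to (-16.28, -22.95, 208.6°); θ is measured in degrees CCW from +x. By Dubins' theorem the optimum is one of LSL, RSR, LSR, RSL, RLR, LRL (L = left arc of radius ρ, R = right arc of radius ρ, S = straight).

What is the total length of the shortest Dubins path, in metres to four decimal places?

Let ψ = atan2(Δy, Δx) = atan2(-12.17, -12.48) = -135.7205° be the start→goal bearing.
Normalize: d = |goal − start| / ρ = 17.431560/5.38 = 3.240067, α = (θ_start − ψ) mod 360° = 157.9205° = 2.756233 rad, β = (θ_goal − ψ) mod 360° = 344.3205° = 6.009527 rad.
Common terms: sin α = 0.375892, cos α = -0.926663, sin β = -0.270256, cos β = 0.962789, cos(α−β) = -0.993768, d² = 10.498034. Work in radians in the unit-radius frame; every candidate has L = ρ·(t + p + q).
LSL: p² = 2 + d² − 2cos(α−β) + 2d(sin α − sin β) = 18.672697; p = √p² = 4.321192; φ = atan2(cos β − cos α, d + sin α − sin β) = 0.452541 rad; t = (φ − α) mod 2π = 3.979494 rad, q = (β − φ) mod 2π = 5.556985 rad → L = 5.38·(3.979494 + 4.321192 + 5.556985) = 5.38·13.857671 = 74.554268 m
RSR: p² = 2 + d² − 2cos(α−β) + 2d(sin β − sin α) = 10.298443; p = √p² = 3.209119; φ = atan2(cos α − cos β, d − sin α + sin β) = -0.629544 rad; t = (α − φ) mod 2π = 3.385777 rad, q = (φ − β) mod 2π = 5.927300 rad → L = 5.38·(3.385777 + 3.209119 + 5.927300) = 5.38·12.522196 = 67.369413 m
LSR: p² = d² − 2 + 2cos(α−β) + 2d(sin α + sin β) = 7.195039; p = √p² = 2.682357; φ = atan2(−cos α − cos β, d + sin α + sin β) − atan2(−2, p) = 0.629890 rad; t = (φ − α) mod 2π = 4.156843 rad, q = (φ − β) mod 2π = 0.903549 rad → L = 5.38·(4.156843 + 2.682357 + 0.903549) = 5.38·7.742749 = 41.655987 m
RSL: p² = d² − 2 + 2cos(α−β) − 2d(sin α + sin β) = 5.825958; p = √p² = 2.413702; φ = atan2(cos α + cos β, d − sin α − sin β) − atan2(2, p) = -0.680415 rad; t = (α − φ) mod 2π = 3.436648 rad, q = (β − φ) mod 2π = 0.406757 rad → L = 5.38·(3.436648 + 2.413702 + 0.406757) = 5.38·6.257107 = 33.663234 m
RLR: c = (6 − d² + 2cos(α−β) + 2d(sin α − sin β))/8 = -0.287305; p = 2π − arccos c = 4.420977 rad; φ = atan2(cos α − cos β, d − sin α + sin β) = -0.629544 rad; t = (α − φ + p/2) mod 2π = 5.596265 rad, q = (α − β − t + p) mod 2π = 1.854603 rad → L = 5.38·(5.596265 + 4.420977 + 1.854603) = 5.38·11.871845 = 63.870524 m
LRL: c = (6 − d² + 2cos(α−β) − 2d(sin α − sin β))/8 = -1.334087, |c| > 1 → infeasible
Shortest: RSL with L = 33.663234 m ≈ 33.6632 m

33.6632 m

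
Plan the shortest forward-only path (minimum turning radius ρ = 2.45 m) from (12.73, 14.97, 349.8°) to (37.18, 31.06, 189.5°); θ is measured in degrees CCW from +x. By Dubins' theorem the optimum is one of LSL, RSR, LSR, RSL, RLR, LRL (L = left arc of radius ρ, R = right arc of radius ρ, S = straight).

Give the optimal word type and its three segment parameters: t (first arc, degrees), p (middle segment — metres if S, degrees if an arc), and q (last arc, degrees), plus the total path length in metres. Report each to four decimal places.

LSL: t = 34.9583°, p = 26.8924 m, q = 164.7417°, L = 35.4317 m

Let ψ = atan2(Δy, Δx) = atan2(16.09, 24.45) = 33.3480° be the start→goal bearing.
Normalize: d = |goal − start| / ρ = 29.269277/2.45 = 11.946644, α = (θ_start − ψ) mod 360° = 316.4520° = 5.523129 rad, β = (θ_goal − ψ) mod 360° = 156.1520° = 2.725366 rad.
Common terms: sin α = -0.688962, cos α = 0.724797, sin β = 0.404312, cos β = -0.914621, cos(α−β) = -0.941471, d² = 142.722299. Work in radians in the unit-radius frame; every candidate has L = ρ·(t + p + q).
LSL: p² = 2 + d² − 2cos(α−β) + 2d(sin α − sin β) = 120.483321; p = √p² = 10.976489; φ = atan2(cos β − cos α, d + sin α − sin β) = -0.149918 rad; t = (φ − α) mod 2π = 0.610138 rad, q = (β − φ) mod 2π = 2.875284 rad → L = 2.45·(0.610138 + 10.976489 + 2.875284) = 2.45·14.461912 = 35.431684 m
RSR: p² = 2 + d² − 2cos(α−β) + 2d(sin β − sin α) = 172.727159; p = √p² = 13.142570; φ = atan2(cos α − cos β, d − sin α + sin β) = 0.125067 rad; t = (α − φ) mod 2π = 5.398062 rad, q = (φ − β) mod 2π = 3.682886 rad → L = 2.45·(5.398062 + 13.142570 + 3.682886) = 2.45·22.223519 = 54.447621 m
LSR: p² = d² − 2 + 2cos(α−β) + 2d(sin α + sin β) = 132.038127; p = √p² = 11.490784; φ = atan2(−cos α − cos β, d + sin α + sin β) − atan2(−2, p) = 0.188602 rad; t = (φ − α) mod 2π = 0.948658 rad, q = (φ − β) mod 2π = 3.746421 rad → L = 2.45·(0.948658 + 11.490784 + 3.746421) = 2.45·16.185864 = 39.655366 m
RSL: p² = d² − 2 + 2cos(α−β) − 2d(sin α + sin β) = 145.640589; p = √p² = 12.068164; φ = atan2(cos α + cos β, d − sin α − sin β) − atan2(2, p) = -0.179751 rad; t = (α − φ) mod 2π = 5.702880 rad, q = (β − φ) mod 2π = 2.905117 rad → L = 2.45·(5.702880 + 12.068164 + 2.905117) = 2.45·20.676161 = 50.656595 m
RLR: c = (6 − d² + 2cos(α−β) + 2d(sin α − sin β))/8 = -20.590895, |c| > 1 → infeasible
LRL: c = (6 − d² + 2cos(α−β) − 2d(sin α − sin β))/8 = -14.060415, |c| > 1 → infeasible
Shortest: LSL with L = 35.431684 m ≈ 35.4317 m
Convert LSL to answer units (arcs ×180/π): t = 0.610138·180/π = 34.9583°, p = ρ·p = 2.45·10.976489 = 26.8924 m, q = 2.875284·180/π = 164.7417°, L = 35.4317 m.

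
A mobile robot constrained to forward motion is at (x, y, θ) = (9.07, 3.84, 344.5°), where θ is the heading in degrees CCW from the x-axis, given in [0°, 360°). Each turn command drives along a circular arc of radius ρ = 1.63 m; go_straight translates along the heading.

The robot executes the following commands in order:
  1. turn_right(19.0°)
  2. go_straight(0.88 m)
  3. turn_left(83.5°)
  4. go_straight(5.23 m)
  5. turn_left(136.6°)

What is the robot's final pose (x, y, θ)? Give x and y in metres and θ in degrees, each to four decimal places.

(14.4782, 10.0268, 185.6000°)

set_pose: (x, y, θ) = (9.0700, 3.8400, 344.5000°), ρ = 1.63
turn_right(19.0°): centre at ρ to the right, rotate −19.0° → (9.5576, 3.6126, 325.5000°)
go_straight(0.88): x += 0.88·cos θ, y += 0.88·sin θ → (10.2829, 3.1142, 325.5000°)
turn_left(83.5°): centre at ρ to the left, rotate +83.5° → (12.4363, 3.3881, 409.0000° ≡ 49.0000°)
go_straight(5.23): x += 5.23·cos θ, y += 5.23·sin θ → (15.8675, 7.3353, 49.0000°)
turn_left(136.6°): centre at ρ to the left, rotate +136.6° → (14.4782, 10.0268, 185.6000°)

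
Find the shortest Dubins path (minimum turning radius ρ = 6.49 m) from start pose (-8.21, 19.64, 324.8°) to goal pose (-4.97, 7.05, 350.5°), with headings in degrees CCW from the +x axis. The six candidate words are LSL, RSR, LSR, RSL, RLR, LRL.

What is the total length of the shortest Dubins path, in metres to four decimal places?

Let ψ = atan2(Δy, Δx) = atan2(-12.59, 3.24) = -75.5683° be the start→goal bearing.
Normalize: d = |goal − start| / ρ = 13.000219/6.49 = 2.003115, α = (θ_start − ψ) mod 360° = 40.3683° = 0.704559 rad, β = (θ_goal − ψ) mod 360° = 66.0683° = 1.153109 rad.
Common terms: sin α = 0.647698, cos α = 0.761897, sin β = 0.914029, cos β = 0.405648, cos(α−β) = 0.901077, d² = 4.012471. Work in radians in the unit-radius frame; every candidate has L = ρ·(t + p + q).
LSL: p² = 2 + d² − 2cos(α−β) + 2d(sin α − sin β) = 3.143332; p = √p² = 1.772944; φ = atan2(cos β − cos α, d + sin α − sin β) = -0.202314 rad; t = (φ − α) mod 2π = 5.376313 rad, q = (β − φ) mod 2π = 1.355422 rad → L = 6.49·(5.376313 + 1.772944 + 1.355422) = 6.49·8.504679 = 55.195369 m
RSR: p² = 2 + d² − 2cos(α−β) + 2d(sin β − sin α) = 5.277303; p = √p² = 2.297238; φ = atan2(cos α − cos β, d − sin α + sin β) = 0.155706 rad; t = (α − φ) mod 2π = 0.548853 rad, q = (φ − β) mod 2π = 5.285782 rad → L = 6.49·(0.548853 + 2.297238 + 5.285782) = 6.49·8.131874 = 52.775861 m
LSR: p² = d² − 2 + 2cos(α−β) + 2d(sin α + sin β) = 10.071265; p = √p² = 3.173526; φ = atan2(−cos α − cos β, d + sin α + sin β) − atan2(−2, p) = 0.245833 rad; t = (φ − α) mod 2π = 5.824460 rad, q = (φ − β) mod 2π = 5.375910 rad → L = 6.49·(5.824460 + 3.173526 + 5.375910) = 6.49·14.373896 = 93.286583 m
RSL: p² = d² − 2 + 2cos(α−β) − 2d(sin α + sin β) = -2.442014 < 0 → infeasible
RLR: c = (6 − d² + 2cos(α−β) + 2d(sin α − sin β))/8 = 0.340337; p = 2π − arccos c = 5.059664 rad; φ = atan2(cos α − cos β, d − sin α + sin β) = 0.155706 rad; t = (α − φ + p/2) mod 2π = 3.078686 rad, q = (α − β − t + p) mod 2π = 1.532429 rad → L = 6.49·(3.078686 + 5.059664 + 1.532429) = 6.49·9.670779 = 62.763357 m
LRL: c = (6 − d² + 2cos(α−β) − 2d(sin α − sin β))/8 = 0.607084; p = 2π − arccos c = 5.364774 rad; φ = atan2(cos β − cos α, d + sin α − sin β) = -0.202314 rad; t = (φ − α + p/2) mod 2π = 1.775514 rad, q = (β − α − t + p) mod 2π = 4.037809 rad → L = 6.49·(1.775514 + 5.364774 + 4.037809) = 6.49·11.178098 = 72.545856 m
Shortest: RSR with L = 52.775861 m ≈ 52.7759 m

52.7759 m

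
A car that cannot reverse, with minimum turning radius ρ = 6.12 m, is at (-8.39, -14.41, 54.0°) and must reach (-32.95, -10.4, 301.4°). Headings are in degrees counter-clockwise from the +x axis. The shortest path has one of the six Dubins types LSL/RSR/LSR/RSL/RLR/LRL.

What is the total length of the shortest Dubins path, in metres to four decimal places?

Let ψ = atan2(Δy, Δx) = atan2(4.01, -24.56) = 170.7269° be the start→goal bearing.
Normalize: d = |goal − start| / ρ = 24.885210/6.12 = 4.066211, α = (θ_start − ψ) mod 360° = 243.2731° = 4.245916 rad, β = (θ_goal − ψ) mod 360° = 130.6731° = 2.280675 rad.
Common terms: sin α = -0.893160, cos α = -0.449739, sin β = 0.758441, cos β = -0.651742, cos(α−β) = -0.384295, d² = 16.534071. Work in radians in the unit-radius frame; every candidate has L = ρ·(t + p + q).
LSL: p² = 2 + d² − 2cos(α−β) + 2d(sin α − sin β) = 5.871147; p = √p² = 2.423045; φ = atan2(cos β − cos α, d + sin α − sin β) = -0.083464 rad; t = (φ − α) mod 2π = 1.953805 rad, q = (β − φ) mod 2π = 2.364140 rad → L = 6.12·(1.953805 + 2.423045 + 2.364140) = 6.12·6.740989 = 41.254856 m
RSR: p² = 2 + d² − 2cos(α−β) + 2d(sin β − sin α) = 32.734176; p = √p² = 5.721379; φ = atan2(cos α − cos β, d − sin α + sin β) = 0.035314 rad; t = (α − φ) mod 2π = 4.210602 rad, q = (φ − β) mod 2π = 4.037824 rad → L = 6.12·(4.210602 + 5.721379 + 4.037824) = 6.12·13.969805 = 85.495206 m
LSR: p² = d² − 2 + 2cos(α−β) + 2d(sin α + sin β) = 12.669886; p = √p² = 3.559478; φ = atan2(−cos α − cos β, d + sin α + sin β) − atan2(−2, p) = 0.785084 rad; t = (φ − α) mod 2π = 2.822353 rad, q = (φ − β) mod 2π = 4.787594 rad → L = 6.12·(2.822353 + 3.559478 + 4.787594) = 6.12·11.169425 = 68.356880 m
RSL: p² = d² − 2 + 2cos(α−β) − 2d(sin α + sin β) = 14.861074; p = √p² = 3.855006; φ = atan2(cos α + cos β, d − sin α − sin β) − atan2(2, p) = -0.735006 rad; t = (α − φ) mod 2π = 4.980922 rad, q = (β − φ) mod 2π = 3.015681 rad → L = 6.12·(4.980922 + 3.855006 + 3.015681) = 6.12·11.851609 = 72.531849 m
RLR: c = (6 − d² + 2cos(α−β) + 2d(sin α − sin β))/8 = -3.091772, |c| > 1 → infeasible
LRL: c = (6 − d² + 2cos(α−β) − 2d(sin α − sin β))/8 = 0.266107; p = 2π − arccos c = 4.981741 rad; φ = atan2(cos β − cos α, d + sin α − sin β) = -0.083464 rad; t = (φ − α + p/2) mod 2π = 4.444675 rad, q = (β − α − t + p) mod 2π = 4.855010 rad → L = 6.12·(4.444675 + 4.981741 + 4.855010) = 6.12·14.281426 = 87.402328 m
Shortest: LSL with L = 41.254856 m ≈ 41.2549 m

41.2549 m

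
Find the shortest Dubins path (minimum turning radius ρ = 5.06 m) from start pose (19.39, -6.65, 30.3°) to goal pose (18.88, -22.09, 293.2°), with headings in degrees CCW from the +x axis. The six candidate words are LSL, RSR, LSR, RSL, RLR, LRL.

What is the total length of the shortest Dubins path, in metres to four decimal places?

30.2474 m

Let ψ = atan2(Δy, Δx) = atan2(-15.44, -0.51) = -91.8919° be the start→goal bearing.
Normalize: d = |goal − start| / ρ = 15.448421/5.06 = 3.053048, α = (θ_start − ψ) mod 360° = 122.1919° = 2.132650 rad, β = (θ_goal − ψ) mod 360° = 25.0919° = 0.437935 rad.
Common terms: sin α = 0.846269, cos α = -0.532756, sin β = 0.424071, cos β = 0.905629, cos(α−β) = -0.123601, d² = 9.321099. Work in radians in the unit-radius frame; every candidate has L = ρ·(t + p + q).
LSL: p² = 2 + d² − 2cos(α−β) + 2d(sin α − sin β) = 14.146285; p = √p² = 3.761155; φ = atan2(cos β − cos α, d + sin α − sin β) = 0.392427 rad; t = (φ − α) mod 2π = 4.542962 rad, q = (β − φ) mod 2π = 0.045509 rad → L = 5.06·(4.542962 + 3.761155 + 0.045509) = 5.06·8.349625 = 42.249104 m
RSR: p² = 2 + d² − 2cos(α−β) + 2d(sin β − sin α) = 8.990320; p = √p² = 2.998386; φ = atan2(cos α − cos β, d − sin α + sin β) = -0.500335 rad; t = (α − φ) mod 2π = 2.632985 rad, q = (φ − β) mod 2π = 5.344915 rad → L = 5.06·(2.632985 + 2.998386 + 5.344915) = 5.06·10.976286 = 55.540008 m
LSR: p² = d² − 2 + 2cos(α−β) + 2d(sin α + sin β) = 14.830711; p = √p² = 3.851066; φ = atan2(−cos α − cos β, d + sin α + sin β) − atan2(−2, p) = 0.392964 rad; t = (φ − α) mod 2π = 4.543499 rad, q = (φ − β) mod 2π = 6.238214 rad → L = 5.06·(4.543499 + 3.851066 + 6.238214) = 5.06·14.632780 = 74.041866 m
RSL: p² = d² − 2 + 2cos(α−β) − 2d(sin α + sin β) = -0.682918 < 0 → infeasible
RLR: c = (6 − d² + 2cos(α−β) + 2d(sin α − sin β))/8 = -0.123790; p = 2π − arccos c = 4.588281 rad; φ = atan2(cos α − cos β, d − sin α + sin β) = -0.500335 rad; t = (α − φ + p/2) mod 2π = 4.927126 rad, q = (α − β − t + p) mod 2π = 1.355870 rad → L = 5.06·(4.927126 + 4.588281 + 1.355870) = 5.06·10.871276 = 55.008657 m
LRL: c = (6 − d² + 2cos(α−β) − 2d(sin α − sin β))/8 = -0.768286; p = 2π − arccos c = 3.836230 rad; φ = atan2(cos β − cos α, d + sin α − sin β) = 0.392427 rad; t = (φ − α + p/2) mod 2π = 0.177892 rad, q = (β − α − t + p) mod 2π = 1.963624 rad → L = 5.06·(0.177892 + 3.836230 + 1.963624) = 5.06·5.977746 = 30.247395 m
Shortest: LRL with L = 30.247395 m ≈ 30.2474 m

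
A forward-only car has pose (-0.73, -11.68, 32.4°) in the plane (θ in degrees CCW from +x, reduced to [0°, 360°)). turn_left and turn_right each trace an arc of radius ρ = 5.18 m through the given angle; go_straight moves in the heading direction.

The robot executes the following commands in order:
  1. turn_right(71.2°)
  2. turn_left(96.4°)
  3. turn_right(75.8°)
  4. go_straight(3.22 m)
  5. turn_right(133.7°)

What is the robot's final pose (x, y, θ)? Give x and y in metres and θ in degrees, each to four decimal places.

(22.7832, -19.1060, 208.1000°)

set_pose: (x, y, θ) = (-0.7300, -11.6800, 32.4000°), ρ = 5.18
turn_right(71.2°): centre at ρ to the right, rotate −71.2° → (5.2914, -12.0166, -38.8000° ≡ 321.2000°)
turn_left(96.4°): centre at ρ to the left, rotate +96.4° → (12.9108, -10.7553, 417.6000° ≡ 57.6000°)
turn_right(75.8°): centre at ρ to the right, rotate −75.8° → (18.9023, -8.6100, -18.2000° ≡ 341.8000°)
go_straight(3.22): x += 3.22·cos θ, y += 3.22·sin θ → (21.9612, -9.6157, 341.8000°)
turn_right(133.7°): centre at ρ to the right, rotate −133.7° → (22.7832, -19.1060, 208.1000°)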